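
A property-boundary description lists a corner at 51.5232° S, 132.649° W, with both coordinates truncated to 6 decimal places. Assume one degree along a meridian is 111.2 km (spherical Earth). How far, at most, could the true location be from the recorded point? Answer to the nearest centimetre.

13 centimetres

Truncating at 6 decimal places can drop up to a full unit in the last place, so each coordinate may be off by as much as 1e-06°.
North–south component: 1e-06° × 111200 = 0.1112 m.
Longitude error → 1e-06 × 111200 × cos 51.5232° = 1e-06 × 111200 × 0.6222 ≈ 0.0691884 m.
The two errors are perpendicular, so the maximum displacement is √(0.1112² + 0.0691884²) ≈ 0.130967 m.
That is 0.130967 m = 13.097 cm.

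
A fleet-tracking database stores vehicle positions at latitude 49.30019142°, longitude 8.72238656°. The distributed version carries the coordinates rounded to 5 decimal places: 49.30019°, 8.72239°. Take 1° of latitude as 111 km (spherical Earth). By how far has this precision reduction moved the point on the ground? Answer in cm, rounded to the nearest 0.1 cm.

Δlat = 49.30019142 − 49.30019 = +0.00000142°; Δlon = 8.72238656 − 8.72239 = -0.00000344°.
N–S: 0.00000142° × 111000 m/° = 0.15762 m.
East–west at this latitude: -0.00000344° × 111000 × cos 49.3002° ≈ -0.00000344 × 72382.6 = -0.248996 m.
Hypotenuse of the two orthogonal shifts: √(0.15762² + 0.248996²) = 0.294692 m.
That is 0.294692 m = 29.469 cm.

29.5 cm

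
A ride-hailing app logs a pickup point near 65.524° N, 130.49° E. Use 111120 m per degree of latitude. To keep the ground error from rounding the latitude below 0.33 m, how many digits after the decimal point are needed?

One degree of latitude covers 111120 m.
With N decimal places the half-ulp bound is 0.5·10⁻ᴺ°, or 0.5·10⁻ᴺ × 111120 m on the ground.
Need 0.5 × 111120 × 10⁻ᴺ ≤ 0.33 → 10⁻ᴺ ≤ 5.940e-06, so N ≥ 5.23.
At 5 places the error can reach 0.556 m, but 6 places keeps it to 0.0556 m.

6 decimal places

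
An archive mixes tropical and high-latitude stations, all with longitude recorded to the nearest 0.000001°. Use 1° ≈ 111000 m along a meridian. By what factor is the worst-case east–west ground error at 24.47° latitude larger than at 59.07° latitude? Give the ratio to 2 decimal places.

1.77

Rounding to 6 decimal places leaves the longitude within ±5e-07° of the true value.
Error at 24.47° = 5e-07° × 111000 × cos 24.47° ≈ 0.0555 × 0.9102 = 0.050515 m.
Error at 59.07° = 5e-07° × 111000 × cos 59.07° ≈ 0.0555 × 0.5140 = 0.028526 m.
Ratio: 0.050515 / 0.028526 = cos 24.47° / cos 59.07° ≈ 1.7708.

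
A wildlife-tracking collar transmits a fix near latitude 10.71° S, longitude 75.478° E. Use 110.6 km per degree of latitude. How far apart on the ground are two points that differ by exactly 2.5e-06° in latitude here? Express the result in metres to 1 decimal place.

Along a meridian 2.5e-06° is 2.5e-06 × 110600 = 0.2765 m.

0.3 metres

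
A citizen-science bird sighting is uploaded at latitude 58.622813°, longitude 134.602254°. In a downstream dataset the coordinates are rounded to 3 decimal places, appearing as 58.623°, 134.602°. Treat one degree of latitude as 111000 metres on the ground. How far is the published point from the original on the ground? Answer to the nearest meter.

Δlat = 58.622813 − 58.623 = -0.000187°; Δlon = 134.602254 − 134.602 = +0.000254°.
North–south shift: -0.000187 × 111000 = -20.757 m.
E–W at 58.623°: 0.000254° × 111000 × cos 58.623° = 0.000254 × 111000 × 0.5207 ≈ 14.6797 m.
Combined displacement = (20.757² + 14.6797²)^½ ≈ 25.4233 m.

25 meters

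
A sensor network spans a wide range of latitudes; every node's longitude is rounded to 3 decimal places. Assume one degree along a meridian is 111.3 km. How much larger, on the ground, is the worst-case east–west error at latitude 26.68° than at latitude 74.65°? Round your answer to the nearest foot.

Rounding to 3 decimal places leaves the longitude within ±0.0005° of the true value.
At 26.68°: 0.0005° × 111300 × cos 26.68° = 0.0005 × 111300 × 0.8935 ≈ 49.725 m.
Error at 74.65° = 0.0005° × 111300 × cos 74.65° ≈ 55.65 × 0.2647 = 14.731 m.
So the lower-latitude error exceeds the higher by 49.725 − 14.731 = 34.993 m.
In feet: 34.9935 m ÷ 0.3048 ≈ 114.81 ft.

115 feet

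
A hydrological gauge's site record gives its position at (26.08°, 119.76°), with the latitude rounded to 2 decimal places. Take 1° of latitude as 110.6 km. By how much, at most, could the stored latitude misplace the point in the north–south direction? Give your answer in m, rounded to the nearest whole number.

Rounding to 2 decimal places leaves the latitude within ±0.005° of the true value.
So the N–S error is at most 0.005 × 110600 = 553 m.

553 m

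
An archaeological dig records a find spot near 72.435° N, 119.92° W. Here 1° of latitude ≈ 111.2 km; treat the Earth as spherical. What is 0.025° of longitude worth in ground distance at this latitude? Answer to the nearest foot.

At 72.435° a degree of longitude is 111200 × cos 72.435° ≈ 33558.8 m, so 0.025° corresponds to 838.969 m.
Converting: 838.969 m × 3.2808 ft/m ≈ 2752.5 ft.

2753 feet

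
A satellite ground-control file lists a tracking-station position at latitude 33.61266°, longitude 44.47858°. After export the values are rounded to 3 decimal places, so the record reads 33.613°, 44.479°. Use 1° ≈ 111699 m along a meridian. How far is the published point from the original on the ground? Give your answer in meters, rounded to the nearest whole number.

54 meters

Δlat = 33.61266 − 33.613 = -0.00034°; Δlon = 44.47858 − 44.479 = -0.00042°.
North–south shift: -0.00034 × 111699 = -37.9777 m.
East–west at this latitude: -0.00042° × 111699 × cos 33.613° ≈ -0.00042 × 93022.4 = -39.0694 m.
Combined displacement = (37.9777² + 39.0694²)^½ ≈ 54.486 m.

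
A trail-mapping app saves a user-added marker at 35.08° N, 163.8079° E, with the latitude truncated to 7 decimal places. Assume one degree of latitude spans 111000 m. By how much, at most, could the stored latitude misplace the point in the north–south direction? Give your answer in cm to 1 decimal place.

1.1 cm

Truncating at 7 decimal places can drop up to a full unit in the last place, so the latitude may be off by as much as 1e-07°.
North–south distance: 1e-07° × 111000 m/° = 0.0111 m.
That is 0.0111 m = 1.11 cm.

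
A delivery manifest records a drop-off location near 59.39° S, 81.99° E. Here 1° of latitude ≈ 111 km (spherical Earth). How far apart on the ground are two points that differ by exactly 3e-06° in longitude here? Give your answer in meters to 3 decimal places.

At 59.39° a degree of longitude is 111000 × cos 59.39° ≈ 56520.3 m, so 3e-06° corresponds to 0.169561 m.

0.170 meters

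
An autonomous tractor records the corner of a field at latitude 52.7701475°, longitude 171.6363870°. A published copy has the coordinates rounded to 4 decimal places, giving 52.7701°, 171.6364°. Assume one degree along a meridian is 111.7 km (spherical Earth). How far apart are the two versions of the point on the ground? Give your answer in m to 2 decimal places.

5.38 m

Δlat = 52.7701475 − 52.7701 = +0.0000475°; Δlon = 171.6363870 − 171.6364 = -0.0000130°.
N–S: 0.0000475° × 111700 m/° = 5.30575 m.
East–west at this latitude: -0.0000130° × 111700 × cos 52.7701° ≈ -0.0000130 × 67580.1 = -0.878542 m.
Distance: √(5.30575² + 0.878542²) ≈ 5.37799 m.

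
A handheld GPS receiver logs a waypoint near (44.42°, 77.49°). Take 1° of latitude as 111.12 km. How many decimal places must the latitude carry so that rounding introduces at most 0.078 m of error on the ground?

One degree of latitude covers 111120 m.
With N decimal places the half-ulp bound is 0.5·10⁻ᴺ°, or 0.5·10⁻ᴺ × 111120 m on the ground.
Setting 55560 × 10⁻ᴺ ≤ 0.078 gives 10ᴺ ≥ 7.123e+05, i.e. N ≥ 5.85.
At 5 places the error can reach 0.556 m, but 6 places keeps it to 0.0556 m.

6 decimal places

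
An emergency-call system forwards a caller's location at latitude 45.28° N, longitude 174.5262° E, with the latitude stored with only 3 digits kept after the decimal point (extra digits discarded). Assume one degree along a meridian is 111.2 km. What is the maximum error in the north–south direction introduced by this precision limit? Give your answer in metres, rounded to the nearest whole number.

111 metres

Truncating at 3 decimal places can drop up to a full unit in the last place, so the latitude may be off by as much as 0.001°.
So the N–S error is at most 0.001 × 111200 = 111.2 m.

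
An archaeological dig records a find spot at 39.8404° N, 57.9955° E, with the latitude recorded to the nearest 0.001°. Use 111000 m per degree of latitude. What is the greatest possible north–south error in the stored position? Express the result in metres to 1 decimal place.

Rounding to 3 decimal places leaves the latitude within ±0.0005° of the true value.
Along the meridian that is 0.0005° × 111000 m/° = 55.5 m.

55.5 metres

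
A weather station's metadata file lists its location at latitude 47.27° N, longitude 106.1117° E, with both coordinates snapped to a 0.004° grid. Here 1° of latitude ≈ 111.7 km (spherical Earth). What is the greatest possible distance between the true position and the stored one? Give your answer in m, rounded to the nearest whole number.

With a 0.004° grid the true value lies within half a step, ±0.004°/2 = ±0.002°, of the stored one.
N–S: 0.002° × 111700 m/° = 223.4 m.
Longitude error → 0.002 × 111700 × cos 47.27° = 0.002 × 111700 × 0.6785 ≈ 151.587 m.
Worst case both components are at the extreme and orthogonal: √(223.4² + 151.587²) ≈ 269.974 m.

270 m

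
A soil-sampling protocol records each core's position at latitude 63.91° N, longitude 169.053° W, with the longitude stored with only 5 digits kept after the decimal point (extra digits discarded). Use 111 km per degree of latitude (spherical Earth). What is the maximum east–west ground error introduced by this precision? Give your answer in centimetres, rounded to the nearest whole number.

49 centimetres

Truncating at 5 decimal places can drop up to a full unit in the last place, so the longitude may be off by as much as 1e-05°.
At latitude 63.91° a degree of longitude spans 111000 m × cos 63.91° = 111000 × 0.4398 ≈ 48815.8 m.
So at most 1e-05° × 48815.8 ≈ 0.488158 m east–west.
That is 0.488158 m = 48.816 cm.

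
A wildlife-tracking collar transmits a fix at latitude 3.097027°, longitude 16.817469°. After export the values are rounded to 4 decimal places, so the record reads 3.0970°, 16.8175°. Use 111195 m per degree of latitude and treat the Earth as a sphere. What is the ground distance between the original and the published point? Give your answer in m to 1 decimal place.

The latitude changed by +0.000027° and the longitude by -0.000031°.
North–south shift: 0.000027 × 111195 = 3.00227 m.
E–W at 3.097°: -0.000031° × 111195 × cos 3.097° = -0.000031 × 111195 × 0.9985 ≈ -3.44201 m.
Distance: √(3.00227² + 3.44201²) ≈ 4.56739 m.

4.6 m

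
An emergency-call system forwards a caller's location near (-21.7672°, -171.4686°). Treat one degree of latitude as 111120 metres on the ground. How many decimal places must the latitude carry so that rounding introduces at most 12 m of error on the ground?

One degree of latitude covers 111120 m.
With N decimal places the half-ulp bound is 0.5·10⁻ᴺ°, or 0.5·10⁻ᴺ × 111120 m on the ground.
Need 0.5 × 111120 × 10⁻ᴺ ≤ 12 → 10⁻ᴺ ≤ 2.160e-04, so N ≥ 3.67.
N = 3 would give 55.6 m (too coarse); N = 4 gives 5.56 m ≤ 12 m.

4 decimal places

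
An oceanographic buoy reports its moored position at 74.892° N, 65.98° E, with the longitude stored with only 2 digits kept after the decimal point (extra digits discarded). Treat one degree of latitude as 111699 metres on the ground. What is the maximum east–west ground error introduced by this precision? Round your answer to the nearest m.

291 m

Truncating at 2 decimal places can drop up to a full unit in the last place, so the longitude may be off by as much as 0.01°.
Parallels shrink by cos φ, so at 74.892° a degree of longitude is 111699 × 0.2606 ≈ 29113.2 m.
East–west error: 0.01° × 29113.2 m/° ≈ 291.132 m.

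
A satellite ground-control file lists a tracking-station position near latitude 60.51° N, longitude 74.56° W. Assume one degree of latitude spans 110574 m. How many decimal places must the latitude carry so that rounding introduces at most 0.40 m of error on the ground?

One degree of latitude covers 110574 m.
N decimal places → at most half a unit in the last place, 0.5 × 10⁻ᴺ° = 110574/2 × 10⁻ᴺ m.
Need 0.5 × 110574 × 10⁻ᴺ ≤ 0.40 → 10⁻ᴺ ≤ 7.235e-06, so N ≥ 5.14.
So 6 decimal places suffice (0.0553 m); 5 would allow up to 0.553 m.

6 decimal places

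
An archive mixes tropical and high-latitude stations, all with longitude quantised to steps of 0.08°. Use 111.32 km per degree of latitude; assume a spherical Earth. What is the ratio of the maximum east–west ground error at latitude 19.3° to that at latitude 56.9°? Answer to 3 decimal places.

1.728

With a 0.08° grid the true value lies within half a step, ±0.08°/2 = ±0.04°, of the stored one.
Error at 19.3° = 0.04° × 111320 × cos 19.3° ≈ 4452.8 × 0.9438 = 4202.6 m.
Error at 56.9° = 0.04° × 111320 × cos 56.9° ≈ 4452.8 × 0.5461 = 2431.7 m.
Ratio: 4202.6 / 2431.7 = cos 19.3° / cos 56.9° ≈ 1.7283.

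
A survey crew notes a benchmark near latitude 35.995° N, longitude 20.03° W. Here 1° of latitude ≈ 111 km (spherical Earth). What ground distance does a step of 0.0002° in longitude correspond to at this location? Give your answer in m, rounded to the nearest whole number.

0.0002° of longitude at 35.995° is 0.0002 × 111000 × cos 35.995° ≈ 0.0002 × 89806.6 = 17.9613 m.

18 m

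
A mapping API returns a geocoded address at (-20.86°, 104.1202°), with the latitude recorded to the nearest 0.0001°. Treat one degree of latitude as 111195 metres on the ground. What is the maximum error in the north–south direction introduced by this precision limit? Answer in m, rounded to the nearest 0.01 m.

Rounding to 4 decimal places leaves the latitude within ±5e-05° of the true value.
Along the meridian that is 5e-05° × 111195 m/° = 5.55975 m.

5.56 m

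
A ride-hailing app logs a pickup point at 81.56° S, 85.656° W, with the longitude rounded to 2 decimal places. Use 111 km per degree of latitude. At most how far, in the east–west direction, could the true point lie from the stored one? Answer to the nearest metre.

81 metres

Rounding to 2 decimal places leaves the longitude within ±0.005° of the true value.
Parallels shrink by cos φ, so at 81.56° a degree of longitude is 111000 × 0.1468 ≈ 16291.9 m.
So at most 0.005° × 16291.9 ≈ 81.4594 m east–west.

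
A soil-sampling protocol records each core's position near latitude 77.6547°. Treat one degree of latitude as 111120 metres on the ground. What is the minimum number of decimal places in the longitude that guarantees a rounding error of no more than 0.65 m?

5

At 77.6547° one degree of longitude covers 111120 × cos 77.6547° ≈ 111120 × 0.2138 ≈ 23757.8 m.
With N decimal places the half-ulp bound is 0.5·10⁻ᴺ°, or 0.5·10⁻ᴺ × 23757.8 m on the ground.
Setting 11878.9 × 10⁻ᴺ ≤ 0.65 gives 10ᴺ ≥ 1.828e+04, i.e. N ≥ 4.26.
N = 4 would give 1.19 m (too coarse); N = 5 gives 0.119 m ≤ 0.65 m.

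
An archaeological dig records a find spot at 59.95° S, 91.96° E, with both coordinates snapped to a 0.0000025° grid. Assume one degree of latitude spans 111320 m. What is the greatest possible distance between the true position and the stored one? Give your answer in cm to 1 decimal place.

With a 0.0000025° grid the true value lies within half a step, ±0.0000025°/2 = ±1.25e-06°, of the stored one.
North–south component: 1.25e-06° × 111320 = 0.13915 m.
Longitude error → 1.25e-06 × 111320 × cos 59.95° = 1.25e-06 × 111320 × 0.5008 ≈ 0.0696801 m.
Worst case both components are at the extreme and orthogonal: √(0.13915² + 0.0696801²) ≈ 0.155621 m.
That is 0.155621 m = 15.562 cm.

15.6 cm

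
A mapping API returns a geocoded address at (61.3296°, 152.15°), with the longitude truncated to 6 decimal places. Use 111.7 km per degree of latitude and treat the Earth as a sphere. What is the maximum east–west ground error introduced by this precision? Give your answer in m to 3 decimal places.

0.054 m

Truncating at 6 decimal places can drop up to a full unit in the last place, so the longitude may be off by as much as 1e-06°.
Parallels shrink by cos φ, so at 61.3296° a degree of longitude is 111700 × 0.4798 ≈ 53590.3 m.
East–west error: 1e-06° × 53590.3 m/° ≈ 0.0535903 m.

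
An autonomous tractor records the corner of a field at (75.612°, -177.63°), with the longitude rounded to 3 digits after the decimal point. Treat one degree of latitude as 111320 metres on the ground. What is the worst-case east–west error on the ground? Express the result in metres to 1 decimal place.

Rounding to 3 decimal places leaves the longitude within ±0.0005° of the true value.
At latitude 75.612° a degree of longitude spans 111320 m × cos 75.612° = 111320 × 0.2485 ≈ 27661.6 m.
East–west error: 0.0005° × 27661.6 m/° ≈ 13.8308 m.

13.8 metres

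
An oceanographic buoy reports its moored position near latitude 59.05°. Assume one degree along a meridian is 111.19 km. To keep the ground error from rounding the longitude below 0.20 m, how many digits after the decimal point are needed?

6

At 59.05° one degree of longitude covers 111190 × cos 59.05° ≈ 111190 × 0.5143 ≈ 57183.9 m.
Rounding to N decimal places gives at most 0.5 × 10⁻ᴺ degrees of error, i.e. 0.5 × 10⁻ᴺ × 57183.9 m.
Need 0.5 × 57183.9 × 10⁻ᴺ ≤ 0.20 → 10⁻ᴺ ≤ 6.995e-06, so N ≥ 5.16.
At 5 places the error can reach 0.286 m, but 6 places keeps it to 0.0286 m.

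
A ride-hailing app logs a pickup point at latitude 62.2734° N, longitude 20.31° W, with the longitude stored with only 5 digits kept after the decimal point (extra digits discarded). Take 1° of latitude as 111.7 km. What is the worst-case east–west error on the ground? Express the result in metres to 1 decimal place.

0.5 metres

Truncating at 5 decimal places can drop up to a full unit in the last place, so the longitude may be off by as much as 1e-05°.
Parallels shrink by cos φ, so at 62.2734° a degree of longitude is 111700 × 0.4653 ≈ 51968.8 m.
So at most 1e-05° × 51968.8 ≈ 0.519688 m east–west.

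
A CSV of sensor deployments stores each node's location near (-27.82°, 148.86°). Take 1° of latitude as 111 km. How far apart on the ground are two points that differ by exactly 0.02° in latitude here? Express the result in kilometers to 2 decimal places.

Along a meridian 0.02° is 0.02 × 111000 = 2220 m.
That is 2220 m = 2.22 km.

2.22 kilometers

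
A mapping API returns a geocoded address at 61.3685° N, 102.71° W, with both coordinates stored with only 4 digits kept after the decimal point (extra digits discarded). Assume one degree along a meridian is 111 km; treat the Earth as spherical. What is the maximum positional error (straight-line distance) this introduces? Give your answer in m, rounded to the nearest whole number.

Truncating at 4 decimal places can drop up to a full unit in the last place, so each coordinate may be off by as much as 0.0001°.
Latitude error → 0.0001 × 111000 = 11.1 m along the meridian.
Longitude error → 0.0001 × 111000 × cos 61.3685° = 0.0001 × 111000 × 0.4792 ≈ 5.31884 m.
Worst case both components are at the extreme and orthogonal: √(11.1² + 5.31884²) ≈ 12.3085 m.

12 m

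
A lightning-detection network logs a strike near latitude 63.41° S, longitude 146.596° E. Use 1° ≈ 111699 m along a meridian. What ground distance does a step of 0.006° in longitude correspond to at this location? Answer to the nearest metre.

0.006° of longitude at 63.41° is 0.006 × 111699 × cos 63.41° ≈ 0.006 × 49996.8 = 299.981 m.

300 metres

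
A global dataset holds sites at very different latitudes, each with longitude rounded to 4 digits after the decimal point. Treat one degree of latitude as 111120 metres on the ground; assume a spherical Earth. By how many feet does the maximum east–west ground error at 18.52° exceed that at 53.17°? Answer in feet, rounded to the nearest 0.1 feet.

Rounding to 4 decimal places leaves the longitude within ±5e-05° of the true value.
At 18.52°: 5e-05° × 111120 × cos 18.52° = 5e-05 × 111120 × 0.9482 ≈ 5.2683 m.
Error at 53.17° = 5e-05° × 111120 × cos 53.17° ≈ 5.556 × 0.5994 = 3.3305 m.
Difference: 5.2683 − 3.3305 = 1.9378 m.
In feet: 1.93777 m ÷ 0.3048 ≈ 6.3575 ft.

6.4 feet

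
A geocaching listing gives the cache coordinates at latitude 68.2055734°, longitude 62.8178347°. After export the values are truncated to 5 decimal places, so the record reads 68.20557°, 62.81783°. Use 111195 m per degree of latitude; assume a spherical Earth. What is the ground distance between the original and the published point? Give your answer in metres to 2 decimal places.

0.42 metres

Δlat = 68.2055734 − 68.20557 = +0.0000034°; Δlon = 62.8178347 − 62.81783 = +0.0000047°.
North–south shift: 0.0000034 × 111195 = 0.378063 m.
East–west at this latitude: 0.0000047° × 111195 × cos 68.2056° ≈ 0.0000047 × 41284.2 = 0.194036 m.
Hypotenuse of the two orthogonal shifts: √(0.378063² + 0.194036²) = 0.424949 m.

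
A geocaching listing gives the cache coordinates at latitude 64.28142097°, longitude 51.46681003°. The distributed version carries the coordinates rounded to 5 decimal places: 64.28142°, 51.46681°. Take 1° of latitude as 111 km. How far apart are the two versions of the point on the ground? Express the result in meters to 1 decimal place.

0.1 meters

The latitude changed by +0.00000097° and the longitude by +0.00000003°.
North–south shift: 0.00000097 × 111000 = 0.10767 m.
East–west at this latitude: 0.00000003° × 111000 × cos 64.2814° ≈ 0.00000003 × 48168.6 = 0.00144506 m.
Distance: √(0.10767² + 0.00144506²) ≈ 0.10768 m.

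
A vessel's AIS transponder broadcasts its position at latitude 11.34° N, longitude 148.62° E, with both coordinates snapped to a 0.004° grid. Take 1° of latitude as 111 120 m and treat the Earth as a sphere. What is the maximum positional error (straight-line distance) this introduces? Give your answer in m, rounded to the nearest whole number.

With a 0.004° grid the true value lies within half a step, ±0.004°/2 = ±0.002°, of the stored one.
Latitude error → 0.002 × 111120 = 222.24 m along the meridian.
E–W at 11.34°: 0.002° × 111120 × cos 11.34° = 0.002 × 111120 × 0.9805 ≈ 217.901 m.
Combining orthogonally: (222.24² + 217.901²)^½ ≈ 311.242 m.

311 m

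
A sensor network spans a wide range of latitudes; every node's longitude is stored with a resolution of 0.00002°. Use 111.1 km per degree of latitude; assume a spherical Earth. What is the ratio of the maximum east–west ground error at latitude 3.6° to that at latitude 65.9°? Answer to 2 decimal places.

2.44

With a 0.00002° grid the true value lies within half a step, ±0.00002°/2 = ±1e-05°, of the stored one.
At 3.6°: 1e-05° × 111100 × cos 3.6° = 1e-05 × 111100 × 0.9980 ≈ 1.1088 m.
At 65.9°: 1e-05° × 111100 × cos 65.9° = 1e-05 × 111100 × 0.4083 ≈ 0.45366 m.
The ratio reduces to cos 3.6° / cos 65.9° = 0.9980/0.4083 ≈ 2.4442.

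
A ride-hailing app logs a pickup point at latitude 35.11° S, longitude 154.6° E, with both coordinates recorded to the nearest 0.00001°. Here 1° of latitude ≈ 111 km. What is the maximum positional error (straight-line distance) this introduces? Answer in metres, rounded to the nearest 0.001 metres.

Rounding to 5 decimal places leaves each coordinate within ±5e-06° of the true value.
N–S: 5e-06° × 111000 m/° = 0.555 m.
E–W at 35.11°: 5e-06° × 111000 × cos 35.11° = 5e-06 × 111000 × 0.8180 ≈ 0.454017 m.
The two errors are perpendicular, so the maximum displacement is √(0.555² + 0.454017²) ≈ 0.717047 m.

0.717 metres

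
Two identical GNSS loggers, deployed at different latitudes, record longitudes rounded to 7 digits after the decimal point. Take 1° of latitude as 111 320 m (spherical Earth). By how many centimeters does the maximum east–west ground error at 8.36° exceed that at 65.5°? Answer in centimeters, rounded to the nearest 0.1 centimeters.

0.3 centimeters

Rounding to 7 decimal places leaves the longitude within ±5e-08° of the true value.
At 8.36°: 5e-08° × 111320 × cos 8.36° = 5e-08 × 111320 × 0.9894 ≈ 0.0055069 m.
Error at 65.5° = 5e-08° × 111320 × cos 65.5° ≈ 0.005566 × 0.4147 = 0.0023082 m.
Difference: 0.0055069 − 0.0023082 = 0.0031987 m.
That is 0.00319867 m = 0.31987 cm.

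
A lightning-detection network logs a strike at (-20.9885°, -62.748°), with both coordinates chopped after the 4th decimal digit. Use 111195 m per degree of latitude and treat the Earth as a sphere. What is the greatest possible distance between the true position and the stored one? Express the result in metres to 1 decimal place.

15.2 metres

Truncating at 4 decimal places can drop up to a full unit in the last place, so each coordinate may be off by as much as 0.0001°.
Latitude error → 0.0001 × 111195 = 11.1195 m along the meridian.
East–west component at 20.9885°: 0.0001° × 111195 × cos 20.9885° ≈ 0.0001 × 103817 ≈ 10.3817 m.
Combining orthogonally: (11.1195² + 10.3817²)^½ ≈ 15.2126 m.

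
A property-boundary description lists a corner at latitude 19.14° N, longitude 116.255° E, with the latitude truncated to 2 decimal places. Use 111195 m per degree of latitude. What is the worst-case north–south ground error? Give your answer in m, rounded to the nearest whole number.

Truncating at 2 decimal places can drop up to a full unit in the last place, so the latitude may be off by as much as 0.01°.
Along the meridian that is 0.01° × 111195 m/° = 1111.95 m.

1112 m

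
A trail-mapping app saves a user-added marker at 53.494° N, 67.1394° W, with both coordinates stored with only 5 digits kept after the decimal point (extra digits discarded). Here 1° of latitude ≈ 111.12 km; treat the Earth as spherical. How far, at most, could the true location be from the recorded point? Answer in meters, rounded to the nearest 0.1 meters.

1.3 meters

Truncating at 5 decimal places can drop up to a full unit in the last place, so each coordinate may be off by as much as 1e-05°.
North–south component: 1e-05° × 111120 = 1.1112 m.
East–west component at 53.494°: 1e-05° × 111120 × cos 53.494° ≈ 1e-05 × 66106.1 ≈ 0.661061 m.
Worst case both components are at the extreme and orthogonal: √(1.1112² + 0.661061²) ≈ 1.29297 m.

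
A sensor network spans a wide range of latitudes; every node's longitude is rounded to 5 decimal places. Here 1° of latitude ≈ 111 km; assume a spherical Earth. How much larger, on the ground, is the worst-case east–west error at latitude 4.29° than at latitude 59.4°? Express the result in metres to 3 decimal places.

0.271 metres

Rounding to 5 decimal places leaves the longitude within ±5e-06° of the true value.
Error at 4.29° = 5e-06° × 111000 × cos 4.29° ≈ 0.555 × 0.9972 = 0.55345 m.
Error at 59.4° = 5e-06° × 111000 × cos 59.4° ≈ 0.555 × 0.5090 = 0.28252 m.
Difference: 0.55345 − 0.28252 = 0.27093 m.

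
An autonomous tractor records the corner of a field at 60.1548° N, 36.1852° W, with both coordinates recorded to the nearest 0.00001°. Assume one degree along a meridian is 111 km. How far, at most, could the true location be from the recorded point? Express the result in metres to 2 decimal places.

Rounding to 5 decimal places leaves each coordinate within ±5e-06° of the true value.
N–S: 5e-06° × 111000 m/° = 0.555 m.
Longitude error → 5e-06 × 111000 × cos 60.1548° = 5e-06 × 111000 × 0.4977 ≈ 0.2762 m.
Worst case both components are at the extreme and orthogonal: √(0.555² + 0.2762²) ≈ 0.619929 m.

0.62 metres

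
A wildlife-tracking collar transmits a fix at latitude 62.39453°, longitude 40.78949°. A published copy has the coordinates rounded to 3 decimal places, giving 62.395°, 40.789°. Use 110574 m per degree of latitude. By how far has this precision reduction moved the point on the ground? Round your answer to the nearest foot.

Δlat = 62.39453 − 62.395 = -0.00047°; Δlon = 40.78949 − 40.789 = +0.00049°.
North–south shift: -0.00047 × 110574 = -51.9698 m.
East–west at this latitude: 0.00049° × 110574 × cos 62.395° ≈ 0.00049 × 51237 = 25.1062 m.
Distance: √(51.9698² + 25.1062²) ≈ 57.7163 m.
In feet: 57.7163 m ÷ 0.3048 ≈ 189.36 ft.

189 feet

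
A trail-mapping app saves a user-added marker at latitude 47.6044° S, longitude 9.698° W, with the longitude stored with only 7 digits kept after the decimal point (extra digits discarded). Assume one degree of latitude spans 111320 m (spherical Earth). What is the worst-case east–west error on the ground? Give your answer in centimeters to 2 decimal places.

0.75 centimeters

Truncating at 7 decimal places can drop up to a full unit in the last place, so the longitude may be off by as much as 1e-07°.
One degree of longitude at 47.6044° is 111320 × cos 47.6044° ≈ 111320 × 0.6742 = 75057 m.
Maximum E–W displacement: 1e-07 × 75057 = 0.0075057 m.
That is 0.0075057 m = 0.75057 cm.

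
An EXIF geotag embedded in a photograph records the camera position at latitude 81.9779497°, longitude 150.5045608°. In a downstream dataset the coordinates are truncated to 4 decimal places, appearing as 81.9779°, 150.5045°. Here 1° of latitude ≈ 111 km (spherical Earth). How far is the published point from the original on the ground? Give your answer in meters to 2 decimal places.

The latitude changed by +0.0000497° and the longitude by +0.0000608°.
N–S: 0.0000497° × 111000 m/° = 5.5167 m.
E–W at 81.9779°: 0.0000608° × 111000 × cos 81.9779° = 0.0000608 × 111000 × 0.1396 ≈ 0.941829 m.
Distance: √(5.5167² + 0.941829²) ≈ 5.59652 m.

5.60 meters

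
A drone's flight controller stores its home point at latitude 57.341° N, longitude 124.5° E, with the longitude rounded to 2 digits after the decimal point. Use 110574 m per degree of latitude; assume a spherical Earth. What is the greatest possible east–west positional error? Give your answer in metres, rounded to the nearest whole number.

Rounding to 2 decimal places leaves the longitude within ±0.005° of the true value.
Parallels shrink by cos φ, so at 57.341° a degree of longitude is 110574 × 0.5396 ≈ 59669.9 m.
Maximum E–W displacement: 0.005 × 59669.9 = 298.35 m.

298 metres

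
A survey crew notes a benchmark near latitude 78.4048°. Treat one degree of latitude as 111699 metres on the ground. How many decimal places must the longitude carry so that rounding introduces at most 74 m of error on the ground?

3 decimal places

At 78.4048° one degree of longitude covers 111699 × cos 78.4048° ≈ 111699 × 0.2010 ≈ 22451 m.
N decimal places → at most half a unit in the last place, 0.5 × 10⁻ᴺ° = 22451/2 × 10⁻ᴺ m.
Setting 11225.5 × 10⁻ᴺ ≤ 74 gives 10ᴺ ≥ 151.7, i.e. N ≥ 2.18.
So 3 decimal places suffice (11.2 m); 2 would allow up to 112 m.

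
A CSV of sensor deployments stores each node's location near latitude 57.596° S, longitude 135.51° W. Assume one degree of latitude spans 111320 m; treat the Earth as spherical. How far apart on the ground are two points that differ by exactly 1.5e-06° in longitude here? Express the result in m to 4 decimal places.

0.0895 m

At 57.596° a degree of longitude is 111320 × cos 57.596° ≈ 59654.8 m, so 1.5e-06° corresponds to 0.0894822 m.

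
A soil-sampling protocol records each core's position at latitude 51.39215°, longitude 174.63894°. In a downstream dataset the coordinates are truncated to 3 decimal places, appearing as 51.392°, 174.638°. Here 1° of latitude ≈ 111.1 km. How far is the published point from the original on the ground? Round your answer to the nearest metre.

67 metres

The latitude changed by +0.00015° and the longitude by +0.00094°.
North–south shift: 0.00015 × 111100 = 16.665 m.
E–W at 51.392°: 0.00094° × 111100 × cos 51.392° = 0.00094 × 111100 × 0.6240 ≈ 65.1656 m.
Distance: √(16.665² + 65.1656²) ≈ 67.2628 m.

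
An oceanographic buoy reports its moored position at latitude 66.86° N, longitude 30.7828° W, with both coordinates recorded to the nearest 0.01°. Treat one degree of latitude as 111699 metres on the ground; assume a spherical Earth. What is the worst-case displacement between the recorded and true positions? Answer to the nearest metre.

Rounding to 2 decimal places leaves each coordinate within ±0.005° of the true value.
North–south component: 0.005° × 111699 = 558.495 m.
Longitude error → 0.005 × 111699 × cos 66.86° = 0.005 × 111699 × 0.3930 ≈ 219.477 m.
Worst case both components are at the extreme and orthogonal: √(558.495² + 219.477²) ≈ 600.072 m.

600 metres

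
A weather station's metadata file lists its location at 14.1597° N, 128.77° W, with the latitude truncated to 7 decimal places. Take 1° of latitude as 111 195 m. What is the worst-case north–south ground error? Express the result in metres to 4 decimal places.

Truncating at 7 decimal places can drop up to a full unit in the last place, so the latitude may be off by as much as 1e-07°.
So the N–S error is at most 1e-07 × 111195 = 0.0111195 m.

0.0111 metres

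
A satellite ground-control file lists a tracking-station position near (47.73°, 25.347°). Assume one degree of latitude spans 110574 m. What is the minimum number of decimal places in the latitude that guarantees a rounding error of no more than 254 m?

One degree of latitude covers 110574 m.
With N decimal places the half-ulp bound is 0.5·10⁻ᴺ°, or 0.5·10⁻ᴺ × 110574 m on the ground.
Setting 55287 × 10⁻ᴺ ≤ 254 gives 10ᴺ ≥ 217.7, i.e. N ≥ 2.34.
So 3 decimal places suffice (55.3 m); 2 would allow up to 553 m.

3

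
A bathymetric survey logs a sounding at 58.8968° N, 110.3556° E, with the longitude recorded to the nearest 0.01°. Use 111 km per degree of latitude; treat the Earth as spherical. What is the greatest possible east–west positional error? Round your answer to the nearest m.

287 m

Rounding to 2 decimal places leaves the longitude within ±0.005° of the true value.
Parallels shrink by cos φ, so at 58.8968° a degree of longitude is 111000 × 0.5166 ≈ 57340.5 m.
East–west error: 0.005° × 57340.5 m/° ≈ 286.703 m.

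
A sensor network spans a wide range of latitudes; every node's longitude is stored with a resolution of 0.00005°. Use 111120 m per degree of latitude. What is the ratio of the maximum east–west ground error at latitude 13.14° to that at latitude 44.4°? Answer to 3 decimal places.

With a 0.00005° grid the true value lies within half a step, ±0.00005°/2 = ±2.5e-05°, of the stored one.
At 13.14°: 2.5e-05° × 111120 × cos 13.14° = 2.5e-05 × 111120 × 0.9738 ≈ 2.7053 m.
At 44.4°: 2.5e-05° × 111120 × cos 44.4° = 2.5e-05 × 111120 × 0.7145 ≈ 1.9848 m.
The ratio reduces to cos 13.14° / cos 44.4° = 0.9738/0.7145 ≈ 1.3630.

1.363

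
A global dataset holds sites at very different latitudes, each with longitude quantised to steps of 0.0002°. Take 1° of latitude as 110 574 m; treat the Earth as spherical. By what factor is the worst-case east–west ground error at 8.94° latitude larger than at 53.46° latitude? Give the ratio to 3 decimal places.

With a 0.0002° grid the true value lies within half a step, ±0.0002°/2 = ±0.0001°, of the stored one.
At 8.94°: 0.0001° × 110574 × cos 8.94° = 0.0001 × 110574 × 0.9879 ≈ 10.923 m.
At 53.46°: 0.0001° × 110574 × cos 53.46° = 0.0001 × 110574 × 0.5954 ≈ 6.5834 m.
The ratio reduces to cos 8.94° / cos 53.46° = 0.9879/0.5954 ≈ 1.6592.

1.659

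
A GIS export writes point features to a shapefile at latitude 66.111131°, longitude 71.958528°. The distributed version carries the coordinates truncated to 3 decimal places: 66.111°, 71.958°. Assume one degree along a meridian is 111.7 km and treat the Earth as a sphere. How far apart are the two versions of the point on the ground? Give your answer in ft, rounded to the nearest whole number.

92 ft

Δlat = 66.111131 − 66.111 = +0.000131°; Δlon = 71.958528 − 71.958 = +0.000528°.
North–south shift: 0.000131 × 111700 = 14.6327 m.
East–west at this latitude: 0.000528° × 111700 × cos 66.111° ≈ 0.000528 × 45234.7 = 23.8839 m.
Distance: √(14.6327² + 23.8839²) ≈ 28.01 m.
In feet: 28.01 m ÷ 0.3048 ≈ 91.896 ft.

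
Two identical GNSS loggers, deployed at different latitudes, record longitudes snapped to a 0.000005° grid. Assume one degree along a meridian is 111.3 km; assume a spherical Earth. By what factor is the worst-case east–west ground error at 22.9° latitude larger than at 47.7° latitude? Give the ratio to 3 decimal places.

1.369

With a 0.000005° grid the true value lies within half a step, ±0.000005°/2 = ±2.5e-06°, of the stored one.
At 22.9°: 2.5e-06° × 111300 × cos 22.9° = 2.5e-06 × 111300 × 0.9212 ≈ 0.25632 m.
Error at 47.7° = 2.5e-06° × 111300 × cos 47.7° ≈ 0.27825 × 0.6730 = 0.18727 m.
The ratio reduces to cos 22.9° / cos 47.7° = 0.9212/0.6730 ≈ 1.3687.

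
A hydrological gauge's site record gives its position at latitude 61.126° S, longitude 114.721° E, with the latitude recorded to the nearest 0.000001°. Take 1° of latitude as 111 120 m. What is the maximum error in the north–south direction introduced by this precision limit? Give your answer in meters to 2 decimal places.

Rounding to 6 decimal places leaves the latitude within ±5e-07° of the true value.
So the N–S error is at most 5e-07 × 111120 = 0.05556 m.

0.06 meters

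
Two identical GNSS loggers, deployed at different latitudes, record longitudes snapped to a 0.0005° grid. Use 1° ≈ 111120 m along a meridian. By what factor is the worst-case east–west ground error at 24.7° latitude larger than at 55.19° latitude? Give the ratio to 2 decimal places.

1.59

With a 0.0005° grid the true value lies within half a step, ±0.0005°/2 = ±0.00025°, of the stored one.
At 24.7°: 0.00025° × 111120 × cos 24.7° = 0.00025 × 111120 × 0.9085 ≈ 25.238 m.
At 55.19°: 0.00025° × 111120 × cos 55.19° = 0.00025 × 111120 × 0.5709 ≈ 15.858 m.
Ratio: 25.238 / 15.858 = cos 24.7° / cos 55.19° ≈ 1.5915.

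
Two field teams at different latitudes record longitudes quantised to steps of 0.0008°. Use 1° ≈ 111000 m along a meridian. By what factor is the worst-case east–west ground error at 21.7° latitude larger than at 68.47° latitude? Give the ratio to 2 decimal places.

With a 0.0008° grid the true value lies within half a step, ±0.0008°/2 = ±0.0004°, of the stored one.
Error at 21.7° = 0.0004° × 111000 × cos 21.7° ≈ 44.4 × 0.9291 = 41.253 m.
At 68.47°: 0.0004° × 111000 × cos 68.47° = 0.0004 × 111000 × 0.3670 ≈ 16.294 m.
The ratio reduces to cos 21.7° / cos 68.47° = 0.9291/0.3670 ≈ 2.5318.

2.53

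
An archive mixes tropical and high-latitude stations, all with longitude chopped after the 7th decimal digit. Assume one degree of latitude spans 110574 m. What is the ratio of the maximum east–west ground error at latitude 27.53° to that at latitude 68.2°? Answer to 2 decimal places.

Truncating at 7 decimal places can drop up to a full unit in the last place, so the longitude may be off by as much as 1e-07°.
Error at 27.53° = 1e-07° × 110574 × cos 27.53° ≈ 0.011057 × 0.8868 = 0.0098054 m.
At 68.2°: 1e-07° × 110574 × cos 68.2° = 1e-07 × 110574 × 0.3714 ≈ 0.0041064 m.
The ratio reduces to cos 27.53° / cos 68.2° = 0.8868/0.3714 ≈ 2.3878.

2.39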